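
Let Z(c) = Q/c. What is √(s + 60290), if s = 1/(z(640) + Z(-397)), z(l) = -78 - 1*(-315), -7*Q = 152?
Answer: √1046597094936679/131755 ≈ 245.54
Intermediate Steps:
Q = -152/7 (Q = -⅐*152 = -152/7 ≈ -21.714)
Z(c) = -152/(7*c)
z(l) = 237 (z(l) = -78 + 315 = 237)
s = 2779/658775 (s = 1/(237 - 152/7/(-397)) = 1/(237 - 152/7*(-1/397)) = 1/(237 + 152/2779) = 1/(658775/2779) = 2779/658775 ≈ 0.0042184)
√(s + 60290) = √(2779/658775 + 60290) = √(39717547529/658775) = √1046597094936679/131755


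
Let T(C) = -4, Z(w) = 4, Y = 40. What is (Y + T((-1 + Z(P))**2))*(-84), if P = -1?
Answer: -3024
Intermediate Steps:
(Y + T((-1 + Z(P))**2))*(-84) = (40 - 4)*(-84) = 36*(-84) = -3024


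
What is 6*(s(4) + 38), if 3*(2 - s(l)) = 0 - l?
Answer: 248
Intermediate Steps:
s(l) = 2 + l/3 (s(l) = 2 - (0 - l)/3 = 2 - (-1)*l/3 = 2 + l/3)
6*(s(4) + 38) = 6*((2 + (⅓)*4) + 38) = 6*((2 + 4/3) + 38) = 6*(10/3 + 38) = 6*(124/3) = 248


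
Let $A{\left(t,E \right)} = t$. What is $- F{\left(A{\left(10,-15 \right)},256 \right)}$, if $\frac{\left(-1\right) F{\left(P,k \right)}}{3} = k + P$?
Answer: $798$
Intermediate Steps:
$F{\left(P,k \right)} = - 3 P - 3 k$ ($F{\left(P,k \right)} = - 3 \left(k + P\right) = - 3 \left(P + k\right) = - 3 P - 3 k$)
$- F{\left(A{\left(10,-15 \right)},256 \right)} = - (\left(-3\right) 10 - 768) = - (-30 - 768) = \left(-1\right) \left(-798\right) = 798$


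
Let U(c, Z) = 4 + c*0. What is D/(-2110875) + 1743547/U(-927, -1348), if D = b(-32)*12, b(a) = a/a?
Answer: 1226803257859/2814500 ≈ 4.3589e+5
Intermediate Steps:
U(c, Z) = 4 (U(c, Z) = 4 + 0 = 4)
b(a) = 1
D = 12 (D = 1*12 = 12)
D/(-2110875) + 1743547/U(-927, -1348) = 12/(-2110875) + 1743547/4 = 12*(-1/2110875) + 1743547*(1/4) = -4/703625 + 1743547/4 = 1226803257859/2814500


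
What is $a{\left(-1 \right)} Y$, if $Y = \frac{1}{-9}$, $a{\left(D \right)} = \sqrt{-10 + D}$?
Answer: $- \frac{i \sqrt{11}}{9} \approx - 0.36851 i$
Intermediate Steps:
$Y = - \frac{1}{9} \approx -0.11111$
$a{\left(-1 \right)} Y = \sqrt{-10 - 1} \left(- \frac{1}{9}\right) = \sqrt{-11} \left(- \frac{1}{9}\right) = i \sqrt{11} \left(- \frac{1}{9}\right) = - \frac{i \sqrt{11}}{9}$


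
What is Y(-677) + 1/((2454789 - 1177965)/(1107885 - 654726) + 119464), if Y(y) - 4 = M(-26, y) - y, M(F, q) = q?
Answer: 72183435853/18045821200 ≈ 4.0000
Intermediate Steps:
Y(y) = 4 (Y(y) = 4 + (y - y) = 4 + 0 = 4)
Y(-677) + 1/((2454789 - 1177965)/(1107885 - 654726) + 119464) = 4 + 1/((2454789 - 1177965)/(1107885 - 654726) + 119464) = 4 + 1/(1276824/453159 + 119464) = 4 + 1/(1276824*(1/453159) + 119464) = 4 + 1/(425608/151053 + 119464) = 4 + 1/(18045821200/151053) = 4 + 151053/18045821200 = 72183435853/18045821200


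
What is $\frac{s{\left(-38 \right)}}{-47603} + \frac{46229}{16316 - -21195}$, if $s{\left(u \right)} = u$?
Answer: $\frac{2202064505}{1785636133} \approx 1.2332$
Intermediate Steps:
$\frac{s{\left(-38 \right)}}{-47603} + \frac{46229}{16316 - -21195} = - \frac{38}{-47603} + \frac{46229}{16316 - -21195} = \left(-38\right) \left(- \frac{1}{47603}\right) + \frac{46229}{16316 + 21195} = \frac{38}{47603} + \frac{46229}{37511} = \frac{2202064505}{1785636133}$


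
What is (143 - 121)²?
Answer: 484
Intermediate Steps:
(143 - 121)² = 22² = 484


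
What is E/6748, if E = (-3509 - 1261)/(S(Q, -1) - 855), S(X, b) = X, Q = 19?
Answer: 2385/2820664 ≈ 0.00084555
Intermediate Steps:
E = 2385/418 (E = (-3509 - 1261)/(19 - 855) = -4770/(-836) = -4770*(-1/836) = 2385/418 ≈ 5.7057)
E/6748 = (2385/418)/6748 = (2385/418)*(1/6748) = 2385/2820664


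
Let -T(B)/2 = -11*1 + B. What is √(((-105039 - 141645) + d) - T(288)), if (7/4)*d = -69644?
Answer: I*√14010402/7 ≈ 534.72*I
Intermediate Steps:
T(B) = 22 - 2*B (T(B) = -2*(-11*1 + B) = -2*(-11 + B) = 22 - 2*B)
d = -278576/7 (d = (4/7)*(-69644) = -278576/7 ≈ -39797.)
√(((-105039 - 141645) + d) - T(288)) = √(((-105039 - 141645) - 278576/7) - (22 - 2*288)) = √((-246684 - 278576/7) - (22 - 576)) = √(-2005364/7 - 1*(-554)) = √(-2005364/7 + 554) = √(-2001486/7) = I*√14010402/7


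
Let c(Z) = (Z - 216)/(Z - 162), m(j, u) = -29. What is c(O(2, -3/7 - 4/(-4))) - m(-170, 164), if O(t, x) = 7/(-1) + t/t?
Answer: 849/28 ≈ 30.321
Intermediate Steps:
O(t, x) = -6 (O(t, x) = 7*(-1) + 1 = -7 + 1 = -6)
c(Z) = (-216 + Z)/(-162 + Z)
c(O(2, -3/7 - 4/(-4))) - m(-170, 164) = (-216 - 6)/(-162 - 6) - 1*(-29) = -222/(-168) + 29 = -1/168*(-222) + 29 = 37/28 + 29 = 849/28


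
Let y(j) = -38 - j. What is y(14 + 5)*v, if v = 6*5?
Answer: -1710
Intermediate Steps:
v = 30
y(14 + 5)*v = (-38 - (14 + 5))*30 = (-38 - 1*19)*30 = (-38 - 19)*30 = -57*30 = -1710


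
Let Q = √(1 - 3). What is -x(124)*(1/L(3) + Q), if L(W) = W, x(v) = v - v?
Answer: 0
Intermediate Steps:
x(v) = 0
Q = I*√2 (Q = √(-2) = I*√2 ≈ 1.4142*I)
-x(124)*(1/L(3) + Q) = -0*(1/3 + I*√2) = -0*(⅓ + I*√2) = -1*0 = 0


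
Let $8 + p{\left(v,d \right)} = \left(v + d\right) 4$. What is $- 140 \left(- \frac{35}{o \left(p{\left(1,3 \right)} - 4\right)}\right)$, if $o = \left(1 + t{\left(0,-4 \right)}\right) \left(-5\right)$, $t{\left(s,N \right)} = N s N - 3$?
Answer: $\frac{245}{2} \approx 122.5$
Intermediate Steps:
$t{\left(s,N \right)} = -3 + s N^{2}$ ($t{\left(s,N \right)} = s N^{2} - 3 = -3 + s N^{2}$)
$p{\left(v,d \right)} = -8 + 4 d + 4 v$ ($p{\left(v,d \right)} = -8 + \left(v + d\right) 4 = -8 + \left(d + v\right) 4 = -8 + \left(4 d + 4 v\right) = -8 + 4 d + 4 v$)
$o = 10$ ($o = \left(1 - \left(3 + 0 \left(-4\right)^{2}\right)\right) \left(-5\right) = \left(1 + \left(-3 + 0 \cdot 16\right)\right) \left(-5\right) = \left(1 + \left(-3 + 0\right)\right) \left(-5\right) = \left(1 - 3\right) \left(-5\right) = \left(-2\right) \left(-5\right) = 10$)
$- 140 \left(- \frac{35}{o \left(p{\left(1,3 \right)} - 4\right)}\right) = - 140 \left(- \frac{35}{10 \left(\left(-8 + 4 \cdot 3 + 4 \cdot 1\right) - 4\right)}\right) = - 140 \left(- \frac{35}{10 \left(\left(-8 + 12 + 4\right) - 4\right)}\right) = - 140 \left(- \frac{35}{10 \left(8 - 4\right)}\right) = - 140 \left(- \frac{35}{10 \cdot 4}\right) = - 140 \left(- \frac{35}{40}\right) = - 140 \left(\left(-35\right) \frac{1}{40}\right) = \left(-140\right) \left(- \frac{7}{8}\right) = \frac{245}{2}$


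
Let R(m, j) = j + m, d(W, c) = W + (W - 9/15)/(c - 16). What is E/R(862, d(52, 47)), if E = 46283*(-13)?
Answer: -93260245/141927 ≈ -657.10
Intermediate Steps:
d(W, c) = W + (-3/5 + W)/(-16 + c) (d(W, c) = W + (W - 9*1/15)/(-16 + c) = W + (W - 3/5)/(-16 + c) = W + (-3/5 + W)/(-16 + c))
E = -601679
E/R(862, d(52, 47)) = -601679/((-3/5 - 15*52 + 52*47)/(-16 + 47) + 862) = -601679/((-3/5 - 780 + 2444)/31 + 862) = -601679/((1/31)*(8317/5) + 862) = -601679/(8317/155 + 862) = -601679/141927/155 = -601679*155/141927 = -93260245/141927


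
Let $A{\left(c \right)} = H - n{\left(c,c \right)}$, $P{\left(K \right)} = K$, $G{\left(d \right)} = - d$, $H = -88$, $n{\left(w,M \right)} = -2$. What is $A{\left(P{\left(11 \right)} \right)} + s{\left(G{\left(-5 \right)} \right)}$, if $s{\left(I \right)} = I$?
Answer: $-81$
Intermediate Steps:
$A{\left(c \right)} = -86$ ($A{\left(c \right)} = -88 - -2 = -88 + 2 = -86$)
$A{\left(P{\left(11 \right)} \right)} + s{\left(G{\left(-5 \right)} \right)} = -86 - -5 = -86 + 5 = -81$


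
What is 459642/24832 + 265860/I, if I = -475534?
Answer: 52993390827/2952115072 ≈ 17.951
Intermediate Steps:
459642/24832 + 265860/I = 459642/24832 + 265860/(-475534) = 459642*(1/24832) + 265860*(-1/475534) = 229821/12416 - 132930/237767 = 52993390827/2952115072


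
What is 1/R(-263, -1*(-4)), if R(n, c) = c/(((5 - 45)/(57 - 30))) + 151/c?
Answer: 20/701 ≈ 0.028531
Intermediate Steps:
R(n, c) = 151/c - 27*c/40 (R(n, c) = c/((-40/27)) + 151/c = c/((-40*1/27)) + 151/c = c/(-40/27) + 151/c = c*(-27/40) + 151/c = -27*c/40 + 151/c = 151/c - 27*c/40)
1/R(-263, -1*(-4)) = 1/(151/((-1*(-4))) - (-27)*(-4)/40) = 1/(151/4 - 27/40*4) = 1/(151*(¼) - 27/10) = 1/(151/4 - 27/10) = 1/(701/20) = 20/701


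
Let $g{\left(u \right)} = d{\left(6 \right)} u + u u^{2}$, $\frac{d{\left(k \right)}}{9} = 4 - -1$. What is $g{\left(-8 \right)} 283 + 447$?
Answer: $-246329$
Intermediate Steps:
$d{\left(k \right)} = 45$ ($d{\left(k \right)} = 9 \left(4 - -1\right) = 9 \left(4 + 1\right) = 9 \cdot 5 = 45$)
$g{\left(u \right)} = u^{3} + 45 u$ ($g{\left(u \right)} = 45 u + u u^{2} = 45 u + u^{3} = u^{3} + 45 u$)
$g{\left(-8 \right)} 283 + 447 = - 8 \left(45 + \left(-8\right)^{2}\right) 283 + 447 = - 8 \left(45 + 64\right) 283 + 447 = \left(-8\right) 109 \cdot 283 + 447 = \left(-872\right) 283 + 447 = -246776 + 447 = -246329$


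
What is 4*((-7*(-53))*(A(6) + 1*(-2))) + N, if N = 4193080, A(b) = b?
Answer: 4199016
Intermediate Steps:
4*((-7*(-53))*(A(6) + 1*(-2))) + N = 4*((-7*(-53))*(6 + 1*(-2))) + 4193080 = 4*(371*(6 - 2)) + 4193080 = 4*(371*4) + 4193080 = 4*1484 + 4193080 = 5936 + 4193080 = 4199016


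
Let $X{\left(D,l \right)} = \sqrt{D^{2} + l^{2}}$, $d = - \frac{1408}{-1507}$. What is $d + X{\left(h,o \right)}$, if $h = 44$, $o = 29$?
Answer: $\frac{128}{137} + \sqrt{2777} \approx 53.632$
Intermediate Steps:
$d = \frac{128}{137}$ ($d = \left(-1408\right) \left(- \frac{1}{1507}\right) = \frac{128}{137} \approx 0.93431$)
$d + X{\left(h,o \right)} = \frac{128}{137} + \sqrt{44^{2} + 29^{2}} = \frac{128}{137} + \sqrt{1936 + 841} = \frac{128}{137} + \sqrt{2777}$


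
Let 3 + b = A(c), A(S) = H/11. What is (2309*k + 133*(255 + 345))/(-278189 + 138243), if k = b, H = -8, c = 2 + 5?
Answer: -783131/1539406 ≈ -0.50872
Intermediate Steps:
c = 7
A(S) = -8/11
b = -41/11 (b = -3 - 8/11 = -41/11 ≈ -3.7273)
k = -41/11 ≈ -3.7273
(2309*k + 133*(255 + 345))/(-278189 + 138243) = (2309*(-41/11) + 133*(255 + 345))/(-278189 + 138243) = (-94669/11 + 133*600)/(-139946) = (-94669/11 + 79800)*(-1/139946) = (783131/11)*(-1/139946) = -783131/1539406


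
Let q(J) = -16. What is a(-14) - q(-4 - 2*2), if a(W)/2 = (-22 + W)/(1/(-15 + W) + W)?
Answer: 8600/407 ≈ 21.130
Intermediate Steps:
a(W) = 2*(-22 + W)/(W + 1/(-15 + W)) (a(W) = 2*((-22 + W)/(1/(-15 + W) + W)) = 2*((-22 + W)/(W + 1/(-15 + W))) = 2*(-22 + W)/(W + 1/(-15 + W)))
a(-14) - q(-4 - 2*2) = 2*(330 + (-14)**2 - 37*(-14))/(1 + (-14)**2 - 15*(-14)) - 1*(-16) = 2*(330 + 196 + 518)/(1 + 196 + 210) + 16 = 2*1044/407 + 16 = 2*(1/407)*1044 + 16 = 2088/407 + 16 = 8600/407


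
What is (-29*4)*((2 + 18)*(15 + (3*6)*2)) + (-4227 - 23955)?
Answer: -146502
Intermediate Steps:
(-29*4)*((2 + 18)*(15 + (3*6)*2)) + (-4227 - 23955) = -2320*(15 + 18*2) - 28182 = -2320*(15 + 36) - 28182 = -2320*51 - 28182 = -116*1020 - 28182 = -118320 - 28182 = -146502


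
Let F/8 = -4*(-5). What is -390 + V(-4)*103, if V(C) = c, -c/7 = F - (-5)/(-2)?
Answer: -227895/2 ≈ -1.1395e+5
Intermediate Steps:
F = 160 (F = 8*(-4*(-5)) = 8*20 = 160)
c = -2205/2 (c = -7*(160 - (-5)/(-2)) = -7*(160 - (-5)*(-1)/2) = -7*(160 - 1*5/2) = -7*(160 - 5/2) = -7*315/2 = -2205/2 ≈ -1102.5)
V(C) = -2205/2
-390 + V(-4)*103 = -390 - 2205/2*103 = -390 - 227115/2 = -227895/2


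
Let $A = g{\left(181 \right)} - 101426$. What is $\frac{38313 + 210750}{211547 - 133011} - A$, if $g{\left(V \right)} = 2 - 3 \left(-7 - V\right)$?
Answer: $\frac{7921390023}{78536} \approx 1.0086 \cdot 10^{5}$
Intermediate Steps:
$g{\left(V \right)} = 23 + 3 V$ ($g{\left(V \right)} = 2 + \left(21 + 3 V\right) = 23 + 3 V$)
$A = -100860$ ($A = \left(23 + 3 \cdot 181\right) - 101426 = \left(23 + 543\right) - 101426 = 566 - 101426 = -100860$)
$\frac{38313 + 210750}{211547 - 133011} - A = \frac{38313 + 210750}{211547 - 133011} - -100860 = \frac{249063}{78536} + 100860 = \frac{7921390023}{78536}$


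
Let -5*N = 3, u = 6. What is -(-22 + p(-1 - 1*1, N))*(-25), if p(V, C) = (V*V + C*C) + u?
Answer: -291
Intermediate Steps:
N = -⅗ (N = -⅕*3 = -⅗ ≈ -0.60000)
p(V, C) = 6 + C² + V² (p(V, C) = (V*V + C*C) + 6 = (V² + C²) + 6 = (C² + V²) + 6 = 6 + C² + V²)
-(-22 + p(-1 - 1*1, N))*(-25) = -(-22 + (6 + (-⅗)² + (-1 - 1*1)²))*(-25) = -(-22 + (6 + 9/25 + (-1 - 1)²))*(-25) = -(-22 + (6 + 9/25 + (-2)²))*(-25) = -(-22 + (6 + 9/25 + 4))*(-25) = -(-22 + 259/25)*(-25) = -(-291)*(-25)/25 = -1*291 = -291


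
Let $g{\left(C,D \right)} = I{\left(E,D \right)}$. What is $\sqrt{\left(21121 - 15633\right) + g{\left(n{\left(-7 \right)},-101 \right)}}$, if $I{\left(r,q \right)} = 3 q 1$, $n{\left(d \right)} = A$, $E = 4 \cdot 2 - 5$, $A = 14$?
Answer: $\sqrt{5185} \approx 72.007$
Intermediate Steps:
$E = 3$ ($E = 8 - 5 = 3$)
$n{\left(d \right)} = 14$
$I{\left(r,q \right)} = 3 q$
$g{\left(C,D \right)} = 3 D$
$\sqrt{\left(21121 - 15633\right) + g{\left(n{\left(-7 \right)},-101 \right)}} = \sqrt{\left(21121 - 15633\right) + 3 \left(-101\right)} = \sqrt{\left(21121 - 15633\right) - 303} = \sqrt{5488 - 303} = \sqrt{5185}$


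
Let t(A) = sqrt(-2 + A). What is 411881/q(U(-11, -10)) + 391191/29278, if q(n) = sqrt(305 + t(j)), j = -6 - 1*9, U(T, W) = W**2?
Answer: 391191/29278 + 411881/sqrt(305 + I*sqrt(17)) ≈ 23596.0 - 159.39*I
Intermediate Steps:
j = -15 (j = -6 - 9 = -15)
q(n) = sqrt(305 + I*sqrt(17)) (q(n) = sqrt(305 + sqrt(-2 - 15)) = sqrt(305 + sqrt(-17)) = sqrt(305 + I*sqrt(17)))
411881/q(U(-11, -10)) + 391191/29278 = 411881/(sqrt(305 + I*sqrt(17))) + 391191/29278 = 411881/sqrt(305 + I*sqrt(17)) + 391191*(1/29278) = 411881/sqrt(305 + I*sqrt(17)) + 391191/29278 = 391191/29278 + 411881/sqrt(305 + I*sqrt(17))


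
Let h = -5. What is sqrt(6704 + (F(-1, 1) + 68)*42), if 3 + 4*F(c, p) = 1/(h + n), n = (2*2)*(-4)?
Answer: 2*sqrt(2382) ≈ 97.611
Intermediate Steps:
n = -16 (n = 4*(-4) = -16)
F(c, p) = -16/21 (F(c, p) = -3/4 + 1/(4*(-5 - 16)) = -3/4 + (1/4)/(-21) = -3/4 + (1/4)*(-1/21) = -3/4 - 1/84 = -16/21)
sqrt(6704 + (F(-1, 1) + 68)*42) = sqrt(6704 + (-16/21 + 68)*42) = sqrt(6704 + (1412/21)*42) = sqrt(6704 + 2824) = sqrt(9528) = 2*sqrt(2382)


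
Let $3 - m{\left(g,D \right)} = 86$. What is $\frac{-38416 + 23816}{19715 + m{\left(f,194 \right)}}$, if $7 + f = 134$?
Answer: $- \frac{1825}{2454} \approx -0.74368$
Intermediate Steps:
$f = 127$ ($f = -7 + 134 = 127$)
$m{\left(g,D \right)} = -83$ ($m{\left(g,D \right)} = 3 - 86 = -83$)
$\frac{-38416 + 23816}{19715 + m{\left(f,194 \right)}} = \frac{-38416 + 23816}{19715 - 83} = - \frac{14600}{19632} = \left(-14600\right) \frac{1}{19632} = - \frac{1825}{2454}$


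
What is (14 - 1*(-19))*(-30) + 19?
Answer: -971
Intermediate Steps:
(14 - 1*(-19))*(-30) + 19 = (14 + 19)*(-30) + 19 = 33*(-30) + 19 = -990 + 19 = -971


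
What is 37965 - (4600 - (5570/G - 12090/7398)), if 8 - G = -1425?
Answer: 58956231800/1766889 ≈ 33367.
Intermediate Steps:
G = 1433 (G = 8 - 1*(-1425) = 8 + 1425 = 1433)
37965 - (4600 - (5570/G - 12090/7398)) = 37965 - (4600 - (5570/1433 - 12090/7398)) = 37965 - (4600 - (5570*(1/1433) - 12090*1/7398)) = 37965 - (4600 - (5570/1433 - 2015/1233)) = 37965 - (4600 - 1*3980315/1766889) = 37965 - (4600 - 3980315/1766889) = 37965 - 1*8123709085/1766889 = 37965 - 8123709085/1766889 = 58956231800/1766889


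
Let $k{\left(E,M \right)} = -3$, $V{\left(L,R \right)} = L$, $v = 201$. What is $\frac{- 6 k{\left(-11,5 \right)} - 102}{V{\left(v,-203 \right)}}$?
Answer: $- \frac{28}{67} \approx -0.41791$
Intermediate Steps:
$\frac{- 6 k{\left(-11,5 \right)} - 102}{V{\left(v,-203 \right)}} = \frac{\left(-6\right) \left(-3\right) - 102}{201} = \left(18 - 102\right) \frac{1}{201} = \left(-84\right) \frac{1}{201} = - \frac{28}{67}$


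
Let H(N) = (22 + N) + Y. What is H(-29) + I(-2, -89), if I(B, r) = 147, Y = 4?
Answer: 144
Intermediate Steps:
H(N) = 26 + N (H(N) = (22 + N) + 4 = 26 + N)
H(-29) + I(-2, -89) = (26 - 29) + 147 = -3 + 147 = 144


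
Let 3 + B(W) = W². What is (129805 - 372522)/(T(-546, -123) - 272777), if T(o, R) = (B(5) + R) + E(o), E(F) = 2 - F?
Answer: 242717/272330 ≈ 0.89126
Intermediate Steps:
B(W) = -3 + W²
T(o, R) = 24 + R - o (T(o, R) = ((-3 + 5²) + R) + (2 - o) = ((-3 + 25) + R) + (2 - o) = (22 + R) + (2 - o) = 24 + R - o)
(129805 - 372522)/(T(-546, -123) - 272777) = (129805 - 372522)/((24 - 123 - 1*(-546)) - 272777) = -242717/((24 - 123 + 546) - 272777) = -242717/(447 - 272777) = -242717/(-272330) = -242717*(-1/272330) = 242717/272330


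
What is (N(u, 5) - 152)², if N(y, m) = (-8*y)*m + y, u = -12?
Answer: 99856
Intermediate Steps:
N(y, m) = y - 8*m*y (N(y, m) = -8*m*y + y = y - 8*m*y)
(N(u, 5) - 152)² = (-12*(1 - 8*5) - 152)² = (-12*(1 - 40) - 152)² = (-12*(-39) - 152)² = (468 - 152)² = 316² = 99856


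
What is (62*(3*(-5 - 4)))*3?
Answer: -5022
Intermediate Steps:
(62*(3*(-5 - 4)))*3 = (62*(3*(-9)))*3 = (62*(-27))*3 = -1674*3 = -5022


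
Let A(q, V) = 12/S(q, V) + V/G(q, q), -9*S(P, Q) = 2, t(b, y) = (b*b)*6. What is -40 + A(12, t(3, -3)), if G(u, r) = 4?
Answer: -161/2 ≈ -80.500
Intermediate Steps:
t(b, y) = 6*b² (t(b, y) = b²*6 = 6*b²)
S(P, Q) = -2/9 (S(P, Q) = -⅑*2 = -2/9)
A(q, V) = -54 + V/4 (A(q, V) = 12/(-2/9) + V/4 = 12*(-9/2) + V*(¼) = -54 + V/4)
-40 + A(12, t(3, -3)) = -40 + (-54 + (6*3²)/4) = -40 + (-54 + (6*9)/4) = -40 + (-54 + (¼)*54) = -40 + (-54 + 27/2) = -40 - 81/2 = -161/2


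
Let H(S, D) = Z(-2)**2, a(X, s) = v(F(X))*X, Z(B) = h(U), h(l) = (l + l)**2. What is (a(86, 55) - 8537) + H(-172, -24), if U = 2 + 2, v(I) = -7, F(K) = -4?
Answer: -5043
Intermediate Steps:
U = 4
h(l) = 4*l**2 (h(l) = (2*l)**2 = 4*l**2)
Z(B) = 64 (Z(B) = 4*4**2 = 4*16 = 64)
a(X, s) = -7*X
H(S, D) = 4096 (H(S, D) = 64**2 = 4096)
(a(86, 55) - 8537) + H(-172, -24) = (-7*86 - 8537) + 4096 = (-602 - 8537) + 4096 = -9139 + 4096 = -5043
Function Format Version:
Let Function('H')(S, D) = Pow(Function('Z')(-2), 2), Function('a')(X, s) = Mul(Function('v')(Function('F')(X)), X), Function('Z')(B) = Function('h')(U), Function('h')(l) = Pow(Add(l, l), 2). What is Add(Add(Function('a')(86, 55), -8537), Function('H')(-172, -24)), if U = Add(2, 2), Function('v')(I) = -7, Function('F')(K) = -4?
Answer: -5043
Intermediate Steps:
U = 4
Function('h')(l) = Mul(4, Pow(l, 2)) (Function('h')(l) = Pow(Mul(2, l), 2) = Mul(4, Pow(l, 2)))
Function('Z')(B) = 64 (Function('Z')(B) = Mul(4, Pow(4, 2)) = Mul(4, 16) = 64)
Function('a')(X, s) = Mul(-7, X)
Function('H')(S, D) = 4096 (Function('H')(S, D) = Pow(64, 2) = 4096)
Add(Add(Function('a')(86, 55), -8537), Function('H')(-172, -24)) = Add(Add(Mul(-7, 86), -8537), 4096) = Add(Add(-602, -8537), 4096) = Add(-9139, 4096) = -5043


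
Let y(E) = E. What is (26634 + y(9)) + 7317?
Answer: 33960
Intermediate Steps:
(26634 + y(9)) + 7317 = (26634 + 9) + 7317 = 26643 + 7317 = 33960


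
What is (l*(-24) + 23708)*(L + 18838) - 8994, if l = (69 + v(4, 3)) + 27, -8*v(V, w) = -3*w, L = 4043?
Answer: 489118143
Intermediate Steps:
v(V, w) = 3*w/8 (v(V, w) = -(-3)*w/8 = 3*w/8)
l = 777/8 (l = (69 + (3/8)*3) + 27 = (69 + 9/8) + 27 = 561/8 + 27 = 777/8 ≈ 97.125)
(l*(-24) + 23708)*(L + 18838) - 8994 = ((777/8)*(-24) + 23708)*(4043 + 18838) - 8994 = (-2331 + 23708)*22881 - 8994 = 21377*22881 - 8994 = 489127137 - 8994 = 489118143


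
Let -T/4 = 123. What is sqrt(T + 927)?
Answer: sqrt(435) ≈ 20.857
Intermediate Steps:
T = -492 (T = -4*123 = -492)
sqrt(T + 927) = sqrt(-492 + 927) = sqrt(435)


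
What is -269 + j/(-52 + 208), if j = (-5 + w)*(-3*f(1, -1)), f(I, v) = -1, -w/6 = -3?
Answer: -1075/4 ≈ -268.75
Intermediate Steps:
w = 18 (w = -6*(-3) = 18)
j = 39 (j = (-5 + 18)*(-3*(-1)) = 13*3 = 39)
-269 + j/(-52 + 208) = -269 + 39/(-52 + 208) = -269 + 39/156 = -269 + 39*(1/156) = -269 + ¼ = -1075/4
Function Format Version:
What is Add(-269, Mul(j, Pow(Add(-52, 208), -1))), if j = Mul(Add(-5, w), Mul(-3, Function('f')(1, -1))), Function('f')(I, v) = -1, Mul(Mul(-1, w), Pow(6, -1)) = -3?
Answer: Rational(-1075, 4) ≈ -268.75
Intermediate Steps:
w = 18 (w = Mul(-6, -3) = 18)
j = 39 (j = Mul(Add(-5, 18), Mul(-3, -1)) = Mul(13, 3) = 39)
Add(-269, Mul(j, Pow(Add(-52, 208), -1))) = Add(-269, Mul(39, Pow(Add(-52, 208), -1))) = Add(-269, Mul(39, Pow(156, -1))) = Add(-269, Mul(39, Rational(1, 156))) = Add(-269, Rational(1, 4)) = Rational(-1075, 4)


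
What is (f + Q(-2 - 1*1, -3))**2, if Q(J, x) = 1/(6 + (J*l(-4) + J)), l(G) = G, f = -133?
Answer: 3976036/225 ≈ 17671.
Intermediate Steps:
Q(J, x) = 1/(6 - 3*J) (Q(J, x) = 1/(6 + (J*(-4) + J)) = 1/(6 + (-4*J + J)) = 1/(6 - 3*J))
(f + Q(-2 - 1*1, -3))**2 = (-133 + 1/(3*(2 - (-2 - 1*1))))**2 = (-133 + 1/(3*(2 - (-2 - 1))))**2 = (-133 + 1/(3*(2 - 1*(-3))))**2 = (-133 + 1/(3*(2 + 3)))**2 = (-133 + (1/3)/5)**2 = (-133 + (1/3)*(1/5))**2 = (-133 + 1/15)**2 = (-1994/15)**2 = 3976036/225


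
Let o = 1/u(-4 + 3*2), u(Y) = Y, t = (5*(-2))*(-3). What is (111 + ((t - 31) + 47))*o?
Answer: 157/2 ≈ 78.500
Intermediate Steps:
t = 30 (t = -10*(-3) = 30)
o = 1/2 (o = 1/(-4 + 3*2) = 1/(-4 + 6) = 1/2 ≈ 0.50000)
(111 + ((t - 31) + 47))*o = (111 + ((30 - 31) + 47))*(1/2) = (111 + (-1 + 47))*(1/2) = (111 + 46)*(1/2) = 157*(1/2) = 157/2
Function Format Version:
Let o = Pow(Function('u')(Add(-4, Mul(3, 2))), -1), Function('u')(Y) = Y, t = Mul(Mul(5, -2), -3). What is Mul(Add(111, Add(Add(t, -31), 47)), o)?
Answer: Rational(157, 2) ≈ 78.500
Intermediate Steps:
t = 30 (t = Mul(-10, -3) = 30)
o = Rational(1, 2) (o = Pow(Add(-4, Mul(3, 2)), -1) = Pow(Add(-4, 6), -1) = Pow(2, -1) = Rational(1, 2) ≈ 0.50000)
Mul(Add(111, Add(Add(t, -31), 47)), o) = Mul(Add(111, Add(Add(30, -31), 47)), Rational(1, 2)) = Mul(Add(111, Add(-1, 47)), Rational(1, 2)) = Mul(Add(111, 46), Rational(1, 2)) = Mul(157, Rational(1, 2)) = Rational(157, 2)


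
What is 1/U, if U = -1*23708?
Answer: -1/23708 ≈ -4.2180e-5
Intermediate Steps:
U = -23708
1/U = 1/(-23708) = -1/23708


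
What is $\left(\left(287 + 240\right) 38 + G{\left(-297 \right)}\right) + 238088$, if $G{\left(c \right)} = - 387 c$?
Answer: $373053$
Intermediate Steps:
$\left(\left(287 + 240\right) 38 + G{\left(-297 \right)}\right) + 238088 = \left(\left(287 + 240\right) 38 - -114939\right) + 238088 = \left(527 \cdot 38 + 114939\right) + 238088 = \left(20026 + 114939\right) + 238088 = 134965 + 238088 = 373053$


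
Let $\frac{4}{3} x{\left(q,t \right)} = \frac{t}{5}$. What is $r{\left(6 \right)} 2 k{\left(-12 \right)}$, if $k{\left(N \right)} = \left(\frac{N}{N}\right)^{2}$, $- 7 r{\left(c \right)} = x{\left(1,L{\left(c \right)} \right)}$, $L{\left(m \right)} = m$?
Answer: $- \frac{9}{35} \approx -0.25714$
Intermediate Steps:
$x{\left(q,t \right)} = \frac{3 t}{20}$ ($x{\left(q,t \right)} = \frac{3 \frac{t}{5}}{4} = \frac{3 t}{20}$)
$r{\left(c \right)} = - \frac{3 c}{140}$ ($r{\left(c \right)} = - \frac{\frac{3}{20} c}{7} = - \frac{3 c}{140}$)
$k{\left(N \right)} = 1$ ($k{\left(N \right)} = 1^{2} = 1$)
$r{\left(6 \right)} 2 k{\left(-12 \right)} = \left(- \frac{3}{140}\right) 6 \cdot 2 \cdot 1 = \left(- \frac{9}{70}\right) 2 \cdot 1 = \left(- \frac{9}{35}\right) 1 = - \frac{9}{35}$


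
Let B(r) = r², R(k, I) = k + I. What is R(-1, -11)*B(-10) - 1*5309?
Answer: -6509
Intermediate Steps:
R(k, I) = I + k
R(-1, -11)*B(-10) - 1*5309 = (-11 - 1)*(-10)² - 1*5309 = -12*100 - 5309 = -1200 - 5309 = -6509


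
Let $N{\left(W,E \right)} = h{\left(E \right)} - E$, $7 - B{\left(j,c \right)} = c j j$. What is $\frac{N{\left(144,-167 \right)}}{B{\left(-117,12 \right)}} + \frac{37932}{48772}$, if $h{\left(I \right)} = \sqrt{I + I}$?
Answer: $\frac{1555650832}{2002834373} - \frac{i \sqrt{334}}{164261} \approx 0.77672 - 0.00011126 i$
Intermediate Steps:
$h{\left(I \right)} = \sqrt{2} \sqrt{I}$ ($h{\left(I \right)} = \sqrt{2 I} = \sqrt{2} \sqrt{I}$)
$B{\left(j,c \right)} = 7 - c j^{2}$ ($B{\left(j,c \right)} = 7 - c j j = 7 - c j^{2}$)
$N{\left(W,E \right)} = - E + \sqrt{2} \sqrt{E}$ ($N{\left(W,E \right)} = \sqrt{2} \sqrt{E} - E = - E + \sqrt{2} \sqrt{E}$)
$\frac{N{\left(144,-167 \right)}}{B{\left(-117,12 \right)}} + \frac{37932}{48772} = \frac{\left(-1\right) \left(-167\right) + \sqrt{2} \sqrt{-167}}{7 - 12 \left(-117\right)^{2}} + \frac{37932}{48772} = \frac{167 + \sqrt{2} i \sqrt{167}}{7 - 12 \cdot 13689} + 37932 \cdot \frac{1}{48772} = \frac{167 + i \sqrt{334}}{7 - 164268} + \frac{9483}{12193} = \frac{167 + i \sqrt{334}}{-164261} + \frac{9483}{12193} = \left(167 + i \sqrt{334}\right) \left(- \frac{1}{164261}\right) + \frac{9483}{12193} = \left(- \frac{167}{164261} - \frac{i \sqrt{334}}{164261}\right) + \frac{9483}{12193} = \frac{1555650832}{2002834373} - \frac{i \sqrt{334}}{164261}$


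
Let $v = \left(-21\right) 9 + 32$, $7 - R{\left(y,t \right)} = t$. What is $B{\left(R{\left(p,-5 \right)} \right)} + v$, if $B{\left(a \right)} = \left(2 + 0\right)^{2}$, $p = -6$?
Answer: $-153$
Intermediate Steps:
$R{\left(y,t \right)} = 7 - t$
$B{\left(a \right)} = 4$ ($B{\left(a \right)} = 2^{2} = 4$)
$v = -157$ ($v = -189 + 32 = -157$)
$B{\left(R{\left(p,-5 \right)} \right)} + v = 4 - 157 = -153$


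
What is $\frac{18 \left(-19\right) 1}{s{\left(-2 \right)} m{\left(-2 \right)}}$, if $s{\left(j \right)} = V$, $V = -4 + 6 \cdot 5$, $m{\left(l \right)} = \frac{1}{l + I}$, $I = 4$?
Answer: $- \frac{342}{13} \approx -26.308$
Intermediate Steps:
$m{\left(l \right)} = \frac{1}{4 + l}$ ($m{\left(l \right)} = \frac{1}{l + 4} = \frac{1}{4 + l}$)
$V = 26$ ($V = -4 + 30 = 26$)
$s{\left(j \right)} = 26$
$\frac{18 \left(-19\right) 1}{s{\left(-2 \right)} m{\left(-2 \right)}} = \frac{18 \left(-19\right) 1}{26 \frac{1}{4 - 2}} = \frac{\left(-342\right) 1}{26 \cdot \frac{1}{2}} = - \frac{342}{26 \cdot \frac{1}{2}} = - \frac{342}{13}$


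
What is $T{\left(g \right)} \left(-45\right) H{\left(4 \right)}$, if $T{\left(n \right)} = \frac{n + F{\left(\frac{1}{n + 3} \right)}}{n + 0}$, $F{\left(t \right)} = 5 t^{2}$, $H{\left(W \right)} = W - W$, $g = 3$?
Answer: $0$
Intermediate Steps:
$H{\left(W \right)} = 0$
$T{\left(n \right)} = \frac{n + \frac{5}{\left(3 + n\right)^{2}}}{n}$ ($T{\left(n \right)} = \frac{n + 5 \left(\frac{1}{n + 3}\right)^{2}}{n + 0} = \frac{n + 5 \left(\frac{1}{3 + n}\right)^{2}}{n} = \frac{n + \frac{5}{\left(3 + n\right)^{2}}}{n}$)
$T{\left(g \right)} \left(-45\right) H{\left(4 \right)} = \left(1 + \frac{5}{3 \left(3 + 3\right)^{2}}\right) \left(-45\right) 0 = \left(1 + 5 \cdot \frac{1}{3} \cdot \frac{1}{36}\right) \left(-45\right) 0 = \left(1 + \frac{5}{108}\right) \left(-45\right) 0 = \frac{113}{108} \left(-45\right) 0 = \left(- \frac{565}{12}\right) 0 = 0$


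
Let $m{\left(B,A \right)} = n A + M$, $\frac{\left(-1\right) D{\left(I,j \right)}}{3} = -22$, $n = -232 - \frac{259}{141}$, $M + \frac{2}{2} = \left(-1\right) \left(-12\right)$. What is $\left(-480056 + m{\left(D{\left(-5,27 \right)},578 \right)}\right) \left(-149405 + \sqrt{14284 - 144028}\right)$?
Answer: $\frac{12959925018115}{141} - \frac{346974332 i \sqrt{901}}{47} \approx 9.1914 \cdot 10^{10} - 2.216 \cdot 10^{8} i$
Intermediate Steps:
$M = 11$ ($M = -1 - -12 = -1 + 12 = 11$)
$n = - \frac{32971}{141}$ ($n = -232 - 259 \cdot \frac{1}{141} = -232 - \frac{259}{141} = - \frac{32971}{141} \approx -233.84$)
$D{\left(I,j \right)} = 66$ ($D{\left(I,j \right)} = \left(-3\right) \left(-22\right) = 66$)
$m{\left(B,A \right)} = 11 - \frac{32971 A}{141}$ ($m{\left(B,A \right)} = - \frac{32971 A}{141} + 11 = 11 - \frac{32971 A}{141}$)
$\left(-480056 + m{\left(D{\left(-5,27 \right)},578 \right)}\right) \left(-149405 + \sqrt{14284 - 144028}\right) = \left(-480056 + \left(11 - \frac{19057238}{141}\right)\right) \left(-149405 + \sqrt{14284 - 144028}\right) = \left(-480056 + \left(11 - \frac{19057238}{141}\right)\right) \left(-149405 + \sqrt{-129744}\right) = \left(-480056 - \frac{19055687}{141}\right) \left(-149405 + 12 i \sqrt{901}\right) = - \frac{86743583 \left(-149405 + 12 i \sqrt{901}\right)}{141} = \frac{12959925018115}{141} - \frac{346974332 i \sqrt{901}}{47}$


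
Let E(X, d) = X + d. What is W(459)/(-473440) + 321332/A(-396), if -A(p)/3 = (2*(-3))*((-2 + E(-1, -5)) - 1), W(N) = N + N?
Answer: -38032892699/19174320 ≈ -1983.5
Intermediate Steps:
W(N) = 2*N
A(p) = -162 (A(p) = -3*2*(-3)*((-2 + (-1 - 5)) - 1) = -(-18)*((-2 - 6) - 1) = -(-18)*(-8 - 1) = -(-18)*(-9) = -3*54 = -162)
W(459)/(-473440) + 321332/A(-396) = (2*459)/(-473440) + 321332/(-162) = 918*(-1/473440) + 321332*(-1/162) = -459/236720 - 160666/81 = -38032892699/19174320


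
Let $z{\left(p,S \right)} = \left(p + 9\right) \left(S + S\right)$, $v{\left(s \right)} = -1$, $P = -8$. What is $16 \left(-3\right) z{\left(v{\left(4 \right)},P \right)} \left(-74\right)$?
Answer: $-454656$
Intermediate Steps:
$z{\left(p,S \right)} = 2 S \left(9 + p\right)$ ($z{\left(p,S \right)} = \left(9 + p\right) 2 S = 2 S \left(9 + p\right)$)
$16 \left(-3\right) z{\left(v{\left(4 \right)},P \right)} \left(-74\right) = 16 \left(-3\right) 2 \left(-8\right) \left(9 - 1\right) \left(-74\right) = - 48 \cdot 2 \left(-8\right) 8 \left(-74\right) = \left(-48\right) \left(-128\right) \left(-74\right) = 6144 \left(-74\right) = -454656$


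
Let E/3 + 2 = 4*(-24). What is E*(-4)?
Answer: 1176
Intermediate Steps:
E = -294 (E = -6 + 3*(4*(-24)) = -6 + 3*(-96) = -6 - 288 = -294)
E*(-4) = -294*(-4) = 1176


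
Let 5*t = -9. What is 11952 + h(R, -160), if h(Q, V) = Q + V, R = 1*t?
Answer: 58951/5 ≈ 11790.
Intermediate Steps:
t = -9/5 (t = (⅕)*(-9) = -9/5 ≈ -1.8000)
R = -9/5 (R = 1*(-9/5) = -9/5 ≈ -1.8000)
11952 + h(R, -160) = 11952 + (-9/5 - 160) = 11952 - 809/5 = 58951/5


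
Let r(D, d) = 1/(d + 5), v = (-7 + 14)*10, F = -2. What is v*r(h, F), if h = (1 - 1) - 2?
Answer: 70/3 ≈ 23.333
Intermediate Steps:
h = -2 (h = 0 - 2 = -2)
v = 70 (v = 7*10 = 70)
r(D, d) = 1/(5 + d)
v*r(h, F) = 70/(5 - 2) = 70/3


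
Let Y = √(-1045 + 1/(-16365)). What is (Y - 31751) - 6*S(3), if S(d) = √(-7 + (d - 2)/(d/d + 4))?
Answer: -31751 - 6*I*√170/5 + I*√279864836490/16365 ≈ -31751.0 + 16.68*I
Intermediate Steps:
Y = I*√279864836490/16365 (Y = √(-1045 - 1/16365) = √(-17101426/16365) = I*√279864836490/16365 ≈ 32.326*I)
S(d) = √(-37/5 + d/5) (S(d) = √(-7 + (-2 + d)/(1 + 4)) = √(-7 + (-2 + d)/5) = √(-7 + (-2 + d)*(⅕)) = √(-7 + (-⅖ + d/5)) = √(-37/5 + d/5))
(Y - 31751) - 6*S(3) = (I*√279864836490/16365 - 31751) - 6*√(-185 + 5*3)/5 = (-31751 + I*√279864836490/16365) - 6*√(-185 + 15)/5 = (-31751 + I*√279864836490/16365) - 6*√(-170)/5 = (-31751 + I*√279864836490/16365) - 6*I*√170/5 = -31751 - 6*I*√170/5 + I*√279864836490/16365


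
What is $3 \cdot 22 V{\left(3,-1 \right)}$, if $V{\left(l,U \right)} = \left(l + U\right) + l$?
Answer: $330$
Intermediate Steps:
$V{\left(l,U \right)} = U + 2 l$ ($V{\left(l,U \right)} = \left(U + l\right) + l = U + 2 l$)
$3 \cdot 22 V{\left(3,-1 \right)} = 3 \cdot 22 \left(-1 + 2 \cdot 3\right) = 66 \left(-1 + 6\right) = 66 \cdot 5 = 330$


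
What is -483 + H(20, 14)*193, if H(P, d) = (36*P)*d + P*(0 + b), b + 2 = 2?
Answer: 1944957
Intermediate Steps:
b = 0 (b = -2 + 2 = 0)
H(P, d) = 36*P*d (H(P, d) = (36*P)*d + P*(0 + 0) = 36*P*d + P*0 = 36*P*d + 0 = 36*P*d)
-483 + H(20, 14)*193 = -483 + (36*20*14)*193 = -483 + 10080*193 = -483 + 1945440 = 1944957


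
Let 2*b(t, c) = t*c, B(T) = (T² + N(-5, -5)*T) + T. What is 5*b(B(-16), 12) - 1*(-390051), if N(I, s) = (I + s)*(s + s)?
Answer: 349251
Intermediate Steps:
N(I, s) = 2*s*(I + s) (N(I, s) = (I + s)*(2*s) = 2*s*(I + s))
B(T) = T² + 101*T (B(T) = (T² + (2*(-5)*(-5 - 5))*T) + T = (T² + (2*(-5)*(-10))*T) + T = (T² + 100*T) + T = T² + 101*T)
b(t, c) = c*t/2 (b(t, c) = (t*c)/2 = (c*t)/2 = c*t/2)
5*b(B(-16), 12) - 1*(-390051) = 5*((½)*12*(-16*(101 - 16))) - 1*(-390051) = 5*((½)*12*(-16*85)) + 390051 = 5*((½)*12*(-1360)) + 390051 = 5*(-8160) + 390051 = -40800 + 390051 = 349251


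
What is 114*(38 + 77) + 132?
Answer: 13242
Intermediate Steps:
114*(38 + 77) + 132 = 114*115 + 132 = 13110 + 132 = 13242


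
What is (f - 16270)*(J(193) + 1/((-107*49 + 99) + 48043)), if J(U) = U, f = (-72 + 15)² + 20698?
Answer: 63561782916/42899 ≈ 1.4817e+6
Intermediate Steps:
f = 23947 (f = (-57)² + 20698 = 3249 + 20698 = 23947)
(f - 16270)*(J(193) + 1/((-107*49 + 99) + 48043)) = (23947 - 16270)*(193 + 1/((-107*49 + 99) + 48043)) = 7677*(193 + 1/((-5243 + 99) + 48043)) = 7677*(193 + 1/(-5144 + 48043)) = 7677*(193 + 1/42899) = 7677*(8279508/42899) = 63561782916/42899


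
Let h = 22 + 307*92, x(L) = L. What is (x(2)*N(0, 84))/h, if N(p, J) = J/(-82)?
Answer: -2/27593 ≈ -7.2482e-5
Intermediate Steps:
h = 28266 (h = 22 + 28244 = 28266)
N(p, J) = -J/82 (N(p, J) = J*(-1/82) = -J/82)
(x(2)*N(0, 84))/h = (2*(-1/82*84))/28266 = (2*(-42/41))*(1/28266) = -84/41*1/28266 = -2/27593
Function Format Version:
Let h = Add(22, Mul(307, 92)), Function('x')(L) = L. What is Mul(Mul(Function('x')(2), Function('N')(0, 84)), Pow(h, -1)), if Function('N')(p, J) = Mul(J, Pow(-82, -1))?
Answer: Rational(-2, 27593) ≈ -7.2482e-5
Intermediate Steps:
h = 28266 (h = Add(22, 28244) = 28266)
Function('N')(p, J) = Mul(Rational(-1, 82), J) (Function('N')(p, J) = Mul(J, Rational(-1, 82)) = Mul(Rational(-1, 82), J))
Mul(Mul(Function('x')(2), Function('N')(0, 84)), Pow(h, -1)) = Mul(Mul(2, Mul(Rational(-1, 82), 84)), Pow(28266, -1)) = Mul(Mul(2, Rational(-42, 41)), Rational(1, 28266)) = Mul(Rational(-84, 41), Rational(1, 28266)) = Rational(-2, 27593)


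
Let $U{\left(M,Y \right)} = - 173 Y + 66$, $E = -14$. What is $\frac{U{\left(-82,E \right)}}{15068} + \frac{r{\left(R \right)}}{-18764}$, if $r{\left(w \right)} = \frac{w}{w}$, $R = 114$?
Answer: $\frac{11667441}{70683988} \approx 0.16506$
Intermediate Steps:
$U{\left(M,Y \right)} = 66 - 173 Y$
$r{\left(w \right)} = 1$
$\frac{U{\left(-82,E \right)}}{15068} + \frac{r{\left(R \right)}}{-18764} = \frac{66 - -2422}{15068} + 1 \frac{1}{-18764} = \left(66 + 2422\right) \frac{1}{15068} + 1 \left(- \frac{1}{18764}\right) = 2488 \cdot \frac{1}{15068} - \frac{1}{18764} = \frac{622}{3767} - \frac{1}{18764} = \frac{11667441}{70683988}$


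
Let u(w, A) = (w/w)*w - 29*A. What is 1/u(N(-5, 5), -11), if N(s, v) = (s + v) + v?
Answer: 1/324 ≈ 0.0030864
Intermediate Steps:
N(s, v) = s + 2*v
u(w, A) = w - 29*A (u(w, A) = 1*w - 29*A = w - 29*A)
1/u(N(-5, 5), -11) = 1/((-5 + 2*5) - 29*(-11)) = 1/((-5 + 10) + 319) = 1/(5 + 319) = 1/324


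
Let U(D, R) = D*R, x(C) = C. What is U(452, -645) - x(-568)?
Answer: -290972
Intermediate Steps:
U(452, -645) - x(-568) = 452*(-645) - 1*(-568) = -291540 + 568 = -290972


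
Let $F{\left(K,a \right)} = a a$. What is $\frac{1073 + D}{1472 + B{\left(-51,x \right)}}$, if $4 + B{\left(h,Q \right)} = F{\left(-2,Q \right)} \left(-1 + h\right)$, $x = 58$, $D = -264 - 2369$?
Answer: $\frac{26}{2891} \approx 0.0089934$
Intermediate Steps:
$D = -2633$ ($D = -264 - 2369 = -2633$)
$F{\left(K,a \right)} = a^{2}$
$B{\left(h,Q \right)} = -4 + Q^{2} \left(-1 + h\right)$
$\frac{1073 + D}{1472 + B{\left(-51,x \right)}} = \frac{1073 - 2633}{1472 - \left(3368 + 171564\right)} = - \frac{1560}{1472 - 174932} = - \frac{1560}{-173460} = \left(-1560\right) \left(- \frac{1}{173460}\right) = \frac{26}{2891}$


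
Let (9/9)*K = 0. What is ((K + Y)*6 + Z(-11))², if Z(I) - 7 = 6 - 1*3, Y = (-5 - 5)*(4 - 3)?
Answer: 2500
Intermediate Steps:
K = 0
Y = -10 (Y = -10*1 = -10)
Z(I) = 10 (Z(I) = 7 + (6 - 1*3) = 7 + (6 - 3) = 7 + 3 = 10)
((K + Y)*6 + Z(-11))² = ((0 - 10)*6 + 10)² = (-10*6 + 10)² = (-60 + 10)² = (-50)² = 2500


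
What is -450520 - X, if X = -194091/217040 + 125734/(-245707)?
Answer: -3432195283680129/7618321040 ≈ -4.5052e+5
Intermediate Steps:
X = -10711260671/7618321040 (X = -194091*1/217040 + 125734*(-1/245707) = -194091/217040 - 17962/35101 = -10711260671/7618321040 ≈ -1.4060)
-450520 - X = -450520 - 1*(-10711260671/7618321040) = -450520 + 10711260671/7618321040 = -3432195283680129/7618321040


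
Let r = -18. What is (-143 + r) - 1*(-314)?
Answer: 153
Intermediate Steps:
(-143 + r) - 1*(-314) = (-143 - 18) - 1*(-314) = -161 + 314 = 153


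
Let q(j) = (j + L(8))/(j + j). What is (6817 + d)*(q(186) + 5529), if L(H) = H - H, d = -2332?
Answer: 49599615/2 ≈ 2.4800e+7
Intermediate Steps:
L(H) = 0
q(j) = ½ (q(j) = (j + 0)/(j + j) = j/((2*j)) = j*(1/(2*j)) = ½)
(6817 + d)*(q(186) + 5529) = (6817 - 2332)*(½ + 5529) = 4485*(11059/2) = 49599615/2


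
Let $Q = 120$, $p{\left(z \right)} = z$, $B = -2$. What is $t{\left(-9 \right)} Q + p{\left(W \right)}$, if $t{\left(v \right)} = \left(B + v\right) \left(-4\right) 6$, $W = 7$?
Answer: $31687$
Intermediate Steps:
$t{\left(v \right)} = 48 - 24 v$ ($t{\left(v \right)} = \left(-2 + v\right) \left(-4\right) 6 = \left(8 - 4 v\right) 6 = 48 - 24 v$)
$t{\left(-9 \right)} Q + p{\left(W \right)} = \left(48 - -216\right) 120 + 7 = \left(48 + 216\right) 120 + 7 = 264 \cdot 120 + 7 = 31680 + 7 = 31687$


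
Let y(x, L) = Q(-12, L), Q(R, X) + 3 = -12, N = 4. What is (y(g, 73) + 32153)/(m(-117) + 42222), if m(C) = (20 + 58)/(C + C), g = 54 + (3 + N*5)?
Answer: 96414/126665 ≈ 0.76117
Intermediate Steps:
Q(R, X) = -15 (Q(R, X) = -3 - 12 = -15)
g = 77 (g = 54 + (3 + 4*5) = 54 + (3 + 20) = 54 + 23 = 77)
m(C) = 39/C (m(C) = 78/((2*C)) = 78*(1/(2*C)) = 39/C)
y(x, L) = -15
(y(g, 73) + 32153)/(m(-117) + 42222) = (-15 + 32153)/(39/(-117) + 42222) = 32138/(39*(-1/117) + 42222) = 32138/(-⅓ + 42222) = 32138/(126665/3) = 32138*(3/126665) = 96414/126665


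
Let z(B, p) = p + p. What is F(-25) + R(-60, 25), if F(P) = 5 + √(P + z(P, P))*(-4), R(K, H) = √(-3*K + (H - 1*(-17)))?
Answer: 5 + √222 - 20*I*√3 ≈ 19.9 - 34.641*I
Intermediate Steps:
z(B, p) = 2*p
R(K, H) = √(17 + H - 3*K) (R(K, H) = √(-3*K + (H + 17)) = √(-3*K + (17 + H)) = √(17 + H - 3*K))
F(P) = 5 - 4*√3*√P (F(P) = 5 + √(P + 2*P)*(-4) = 5 + √(3*P)*(-4) = 5 + (√3*√P)*(-4) = 5 - 4*√3*√P)
F(-25) + R(-60, 25) = (5 - 4*√3*√(-25)) + √(17 + 25 - 3*(-60)) = (5 - 4*√3*5*I) + √(17 + 25 + 180) = (5 - 20*I*√3) + √222 = 5 + √222 - 20*I*√3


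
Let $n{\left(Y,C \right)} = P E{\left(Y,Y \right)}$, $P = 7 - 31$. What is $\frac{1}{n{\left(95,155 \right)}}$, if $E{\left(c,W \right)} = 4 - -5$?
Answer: $- \frac{1}{216} \approx -0.0046296$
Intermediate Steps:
$E{\left(c,W \right)} = 9$ ($E{\left(c,W \right)} = 4 + 5 = 9$)
$P = -24$
$n{\left(Y,C \right)} = -216$ ($n{\left(Y,C \right)} = \left(-24\right) 9 = -216$)
$\frac{1}{n{\left(95,155 \right)}} = \frac{1}{-216} = - \frac{1}{216}$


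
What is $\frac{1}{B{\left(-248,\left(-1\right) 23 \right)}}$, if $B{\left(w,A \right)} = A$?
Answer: $- \frac{1}{23} \approx -0.043478$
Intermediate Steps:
$\frac{1}{B{\left(-248,\left(-1\right) 23 \right)}} = \frac{1}{\left(-1\right) 23} = \frac{1}{-23} = - \frac{1}{23}$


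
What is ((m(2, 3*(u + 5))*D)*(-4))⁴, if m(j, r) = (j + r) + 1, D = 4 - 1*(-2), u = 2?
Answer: 110075314176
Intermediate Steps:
D = 6 (D = 4 + 2 = 6)
m(j, r) = 1 + j + r
((m(2, 3*(u + 5))*D)*(-4))⁴ = (((1 + 2 + 3*(2 + 5))*6)*(-4))⁴ = (((1 + 2 + 3*7)*6)*(-4))⁴ = (((1 + 2 + 21)*6)*(-4))⁴ = ((24*6)*(-4))⁴ = (144*(-4))⁴ = (-576)⁴ = 110075314176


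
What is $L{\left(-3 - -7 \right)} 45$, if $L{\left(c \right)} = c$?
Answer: $180$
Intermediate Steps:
$L{\left(-3 - -7 \right)} 45 = \left(-3 - -7\right) 45 = \left(-3 + 7\right) 45 = 4 \cdot 45 = 180$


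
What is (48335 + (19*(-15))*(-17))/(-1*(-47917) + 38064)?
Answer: 53180/85981 ≈ 0.61851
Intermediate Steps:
(48335 + (19*(-15))*(-17))/(-1*(-47917) + 38064) = (48335 - 285*(-17))/(47917 + 38064) = (48335 + 4845)/85981 = 53180*(1/85981) = 53180/85981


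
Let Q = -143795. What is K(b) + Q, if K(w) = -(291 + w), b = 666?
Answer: -144752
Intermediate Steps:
K(w) = -291 - w
K(b) + Q = (-291 - 1*666) - 143795 = (-291 - 666) - 143795 = -957 - 143795 = -144752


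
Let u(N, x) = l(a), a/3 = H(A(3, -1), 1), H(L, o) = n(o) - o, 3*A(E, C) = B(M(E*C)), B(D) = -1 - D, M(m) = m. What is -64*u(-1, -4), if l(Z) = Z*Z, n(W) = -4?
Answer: -14400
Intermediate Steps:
A(E, C) = -⅓ - C*E/3 (A(E, C) = (-1 - E*C)/3 = (-1 - C*E)/3 = -⅓ - C*E/3)
H(L, o) = -4 - o
a = -15 (a = 3*(-4 - 1*1) = 3*(-4 - 1) = 3*(-5) = -15)
l(Z) = Z²
u(N, x) = 225 (u(N, x) = (-15)² = 225)
-64*u(-1, -4) = -64*225 = -14400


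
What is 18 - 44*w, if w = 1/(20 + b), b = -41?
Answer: 422/21 ≈ 20.095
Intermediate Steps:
w = -1/21 (w = 1/(20 - 41) = 1/(-21) = -1/21 ≈ -0.047619)
18 - 44*w = 18 - 44*(-1/21) = 18 + 44/21 = 422/21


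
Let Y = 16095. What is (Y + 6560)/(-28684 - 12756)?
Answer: -4531/8288 ≈ -0.54669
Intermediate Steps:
(Y + 6560)/(-28684 - 12756) = (16095 + 6560)/(-28684 - 12756) = 22655/(-41440) = 22655*(-1/41440) = -4531/8288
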